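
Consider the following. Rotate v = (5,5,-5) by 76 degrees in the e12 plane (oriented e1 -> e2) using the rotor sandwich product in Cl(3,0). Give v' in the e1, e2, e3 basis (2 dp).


Rotor R = cos(38deg) - sin(38deg)*e12
Rotation angle theta = 2 * 38 = 76 degrees in the e12 plane (e1 -> e2).
The component perpendicular to the plane (e3) is invariant: v'_3 = v3 = -5.00
cos(76deg) = 0.2419, sin(76deg) = 0.9703
v'_1 = v1*cos(theta) - v2*sin(theta) = 5*0.2419 - 5*0.9703 = -3.64
v'_2 = v1*sin(theta) + v2*cos(theta) = 5*0.9703 + 5*0.2419 = 6.06
v' = -3.64*e1 + 6.06*e2 - 5.00*e3


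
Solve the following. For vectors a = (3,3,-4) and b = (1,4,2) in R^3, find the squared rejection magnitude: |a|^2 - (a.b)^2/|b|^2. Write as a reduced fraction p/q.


|a|^2 = 3^2 + 3^2 + (-4)^2 = 34
|b|^2 = 1^2 + 4^2 + 2^2 = 21
a . b = 3*1 + 3*4 + (-4)*2 = 7
(a.b)^2 = 7^2 = 49
|rej|^2 = 34 - 49/21
= (714 - 49)/21
= 665/21
In lowest terms: 95/3


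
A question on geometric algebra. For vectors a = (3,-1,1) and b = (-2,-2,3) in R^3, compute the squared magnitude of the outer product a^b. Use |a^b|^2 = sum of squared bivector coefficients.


a wedge b = (a1*b2 - a2*b1)*e12 + (a1*b3 - a3*b1)*e13 + (a2*b3 - a3*b2)*e23
e12 coeff: 3*(-2) - (-1)*(-2) = -6 - 2 = -8
e13 coeff: 3*3 - 1*(-2) = 9 - (-2) = 11
e23 coeff: (-1)*3 - 1*(-2) = -3 - (-2) = -1
|a wedge b|^2 = (-8)^2 + 11^2 + (-1)^2
= 64 + 121 + 1
= 186


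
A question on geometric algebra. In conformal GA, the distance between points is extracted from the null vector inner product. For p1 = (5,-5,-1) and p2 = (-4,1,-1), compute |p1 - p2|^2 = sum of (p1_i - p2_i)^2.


p1 - p2 = (9, -6, 0)
|p1 - p2|^2 = 9^2 + (-6)^2 + 0^2
= 81 + 36 + 0
= 117


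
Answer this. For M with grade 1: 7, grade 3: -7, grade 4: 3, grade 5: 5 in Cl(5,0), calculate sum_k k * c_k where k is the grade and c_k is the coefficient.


Grade-weighted sum = sum of grade_k * coefficient_k
1*7 = 7
3*(-7) = -21
4*3 = 12
5*5 = 25
Total = 7 + (-21) + 12 + 25 = 23


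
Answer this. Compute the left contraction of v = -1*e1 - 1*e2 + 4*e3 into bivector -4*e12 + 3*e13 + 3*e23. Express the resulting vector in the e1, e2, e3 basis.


Left contraction v _| B = <vB>_1 (grade-1 part of the geometric product vB).
Using e1_|e12 = e2, e2_|e12 = -e1, e1_|e13 = e3, e3_|e13 = -e1, e2_|e23 = e3, e3_|e23 = -e2:
e1 coeff: -v2*b12 - v3*b13 = -(-1)*(-4) - (4)*(3) = -16
e2 coeff: v1*b12 - v3*b23 = (-1)*(-4) - (4)*(3) = -8
e3 coeff: v1*b13 + v2*b23 = (-1)*(3) + (-1)*(3) = -6
v _| B = -16*e1 - 8*e2 - 6*e3


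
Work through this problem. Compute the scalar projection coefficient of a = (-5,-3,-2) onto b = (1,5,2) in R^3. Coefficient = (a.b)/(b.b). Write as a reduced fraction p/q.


Projection coefficient = (a . b) / (b . b)
a . b = (-5)*1 + (-3)*5 + (-2)*2
= -5 + (-15) + (-4) = -24
b . b = 1^2 + 5^2 + 2^2
= 1 + 25 + 4 = 30
Coefficient = -24/30
In lowest terms: -4/5


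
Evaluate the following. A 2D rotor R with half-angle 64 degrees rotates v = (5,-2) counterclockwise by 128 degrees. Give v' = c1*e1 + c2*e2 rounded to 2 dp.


Rotor R = cos(64deg) - sin(64deg)*e12
Rotation angle theta = 2 * 64 = 128 degrees
v' = R*v*~R rotates v by theta.
cos(128deg) = -0.6157, sin(128deg) = 0.7880
v'_1 = 5*cos(128deg) - (-2)*sin(128deg)
= 5*(-0.6157) - (-2)*0.7880
= -1.50
v'_2 = 5*sin(128deg) + (-2)*cos(128deg)
= 5*0.7880 + (-2)*(-0.6157)
= 5.17
v' = -1.50*e1 + 5.17*e2


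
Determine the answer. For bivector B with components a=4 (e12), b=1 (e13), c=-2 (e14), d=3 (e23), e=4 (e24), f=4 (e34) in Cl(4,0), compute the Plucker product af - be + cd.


Plucker relation: af - be + cd
a*f = 4*4 = 16
b*e = 1*4 = 4
c*d = (-2)*3 = -6
af - be + cd = 16 - 4 + (-6)
= 6


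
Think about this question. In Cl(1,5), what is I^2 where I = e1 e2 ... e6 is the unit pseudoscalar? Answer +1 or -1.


The pseudoscalar I = e1...e_n (product of all n generators) of Cl(p,q) satisfies I^2 = (-1)^(q + n(n-1)/2).
p = 1, q = 5, n = p + q = 6
n(n-1)/2 = 6 * 5 / 2 = 15
Exponent = q + n(n-1)/2 = 5 + 15 = 20
I^2 = (-1)^20 = +1


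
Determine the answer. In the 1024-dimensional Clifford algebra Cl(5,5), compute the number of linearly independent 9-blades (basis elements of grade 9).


Number of grade-k basis blades in Cl(p,q) with n = p + q is C(n, k).
n = 5 + 5 = 10
C(10, 9) = 10! / (9! * 1!)
= 3628800 / (362880 * 1)
= 10


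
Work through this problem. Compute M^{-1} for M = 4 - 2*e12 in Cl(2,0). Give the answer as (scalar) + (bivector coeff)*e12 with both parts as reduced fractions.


M = 4 - 2*e12, where e12^2 = -1.
Since M commutes with its reverse ~M = a - b*e12, M * ~M = a^2 - b^2*e12^2 = a^2 + b^2.
So M^{-1} = ~M / (a^2 + b^2) = (a - b*e12)/(a^2 + b^2).
a^2 + b^2 = 16 + 4 = 20
Scalar part = 4/20 = 1/5
Bivector coeff = 2/20 = 1/10
M^{-1} = 1/5 + 1/10*e12


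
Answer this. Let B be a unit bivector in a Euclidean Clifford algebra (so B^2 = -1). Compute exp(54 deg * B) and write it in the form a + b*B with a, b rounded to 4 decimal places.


For a unit bivector B with B^2 = -1, the exponential series gives
e^(theta*B) = cos(theta) + sin(theta)*B (the GA analogue of Euler's formula).
theta = 54 degrees = 0.942478 rad
cos(54 deg) = 0.5878
sin(54 deg) = 0.8090
exp(theta*B) = 0.5878 + 0.8090*B


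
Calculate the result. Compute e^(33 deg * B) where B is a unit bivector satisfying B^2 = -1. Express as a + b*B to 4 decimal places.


For a unit bivector B with B^2 = -1, the exponential series gives
e^(theta*B) = cos(theta) + sin(theta)*B (the GA analogue of Euler's formula).
theta = 33 degrees = 0.575959 rad
cos(33 deg) = 0.8387
sin(33 deg) = 0.5446
exp(theta*B) = 0.8387 + 0.5446*B


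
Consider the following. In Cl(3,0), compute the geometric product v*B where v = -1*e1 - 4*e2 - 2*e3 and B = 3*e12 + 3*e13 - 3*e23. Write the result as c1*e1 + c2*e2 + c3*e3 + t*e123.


vB has grade-1 (vector) and grade-3 (trivector) parts: vB = (v _| B) + (v ^ B).
Vector part <vB>_1:
  e1: -v2*b12 - v3*b13 = -(-4)*(3) - (-2)*(3) = 18
  e2: v1*b12 - v3*b23 = (-1)*(3) - (-2)*(-3) = -9
  e3: v1*b13 + v2*b23 = (-1)*(3) + (-4)*(-3) = 9
Trivector part <vB>_3:
  e123: v1*b23 - v2*b13 + v3*b12 = (-1)*(-3) - (-4)*(3) + (-2)*(3) = 9
vB = 18*e1 - 9*e2 + 9*e3 + 9*e123


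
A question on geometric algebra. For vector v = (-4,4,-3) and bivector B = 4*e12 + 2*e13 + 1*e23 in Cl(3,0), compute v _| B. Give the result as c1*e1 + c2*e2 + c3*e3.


Left contraction v _| B = <vB>_1 (grade-1 part of the geometric product vB).
Using e1_|e12 = e2, e2_|e12 = -e1, e1_|e13 = e3, e3_|e13 = -e1, e2_|e23 = e3, e3_|e23 = -e2:
e1 coeff: -v2*b12 - v3*b13 = -(4)*(4) - (-3)*(2) = -10
e2 coeff: v1*b12 - v3*b23 = (-4)*(4) - (-3)*(1) = -13
e3 coeff: v1*b13 + v2*b23 = (-4)*(2) + (4)*(1) = -4
v _| B = -10*e1 - 13*e2 - 4*e3


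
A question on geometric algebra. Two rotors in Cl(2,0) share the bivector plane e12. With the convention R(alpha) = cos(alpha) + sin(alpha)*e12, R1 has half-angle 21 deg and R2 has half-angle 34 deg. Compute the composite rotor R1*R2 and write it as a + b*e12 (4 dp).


Same-plane rotors commute and their half-angles add:
R1*R2 = cos(a1 + a2) + sin(a1 + a2)*e12.
a1 + a2 = 21 + 34 = 55 deg
cos(55 deg) = 0.5736
sin(55 deg) = 0.8192
R1*R2 = 0.5736 + 0.8192*e12


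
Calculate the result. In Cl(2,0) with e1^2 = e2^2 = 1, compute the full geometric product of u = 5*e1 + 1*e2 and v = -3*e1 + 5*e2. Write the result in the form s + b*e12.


Expand: (5*e1 + 1*e2)(-3*e1 + 5*e2)
= 5*(-3)*e1e1 + 5*5*e1e2 + 1*(-3)*e2e1 + 1*5*e2e2
Using e1^2 = e2^2 = 1, e2e1 = -e1e2:
Scalar part s = 5*(-3) + 1*5 = -15 + 5 = -10
Bivector part b = 5*5 - 1*(-3) = 25 - (-3) = 28
uv = -10 + 28*e12


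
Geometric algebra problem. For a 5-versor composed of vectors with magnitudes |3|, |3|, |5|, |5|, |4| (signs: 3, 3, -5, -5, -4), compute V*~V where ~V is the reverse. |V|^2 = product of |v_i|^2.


Each vector v_i has |v_i|^2 = s_i^2
Squared scales: 3^2 = 9, 3^2 = 9, (-5)^2 = 25, (-5)^2 = 25, (-4)^2 = 16
|V|^2 = 9 * 9 * 25 * 25 * 16
= 810000


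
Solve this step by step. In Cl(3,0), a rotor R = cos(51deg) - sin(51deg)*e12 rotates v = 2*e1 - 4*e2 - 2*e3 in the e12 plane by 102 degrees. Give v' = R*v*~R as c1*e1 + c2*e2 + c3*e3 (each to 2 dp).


Rotor R = cos(51deg) - sin(51deg)*e12
Rotation angle theta = 2 * 51 = 102 degrees in the e12 plane (e1 -> e2).
The component perpendicular to the plane (e3) is invariant: v'_3 = v3 = -2.00
cos(102deg) = -0.2079, sin(102deg) = 0.9781
v'_1 = v1*cos(theta) - v2*sin(theta) = 2*(-0.2079) - (-4)*0.9781 = 3.50
v'_2 = v1*sin(theta) + v2*cos(theta) = 2*0.9781 + (-4)*(-0.2079) = 2.79
v' = 3.50*e1 + 2.79*e2 - 2.00*e3


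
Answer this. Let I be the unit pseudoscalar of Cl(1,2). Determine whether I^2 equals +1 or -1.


The pseudoscalar I = e1...e_n (product of all n generators) of Cl(p,q) satisfies I^2 = (-1)^(q + n(n-1)/2).
p = 1, q = 2, n = p + q = 3
n(n-1)/2 = 3 * 2 / 2 = 3
Exponent = q + n(n-1)/2 = 2 + 3 = 5
I^2 = (-1)^5 = -1


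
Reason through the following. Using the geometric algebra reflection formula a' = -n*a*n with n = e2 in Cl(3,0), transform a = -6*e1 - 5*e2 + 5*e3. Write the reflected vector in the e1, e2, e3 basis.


Reflection formula: a' = -n*a*n, with n = e2 (unit vector, n^2 = 1).
For reflection through hyperplane perp to e2:
The component along e2 flips sign, others stay.
a = (-6, -5, 5)
a' = (-6, 5, 5)
a' = -6*e1 + 5*e2 + 5*e3


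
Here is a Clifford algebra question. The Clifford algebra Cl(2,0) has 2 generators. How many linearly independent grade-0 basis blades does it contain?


Number of grade-k basis blades in Cl(p,q) with n = p + q is C(n, k).
n = 2 + 0 = 2
C(2, 0) = 2! / (0! * 2!)
= 2 / (1 * 2)
= 1


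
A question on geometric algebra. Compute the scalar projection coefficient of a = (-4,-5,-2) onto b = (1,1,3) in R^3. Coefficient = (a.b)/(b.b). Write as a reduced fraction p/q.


Projection coefficient = (a . b) / (b . b)
a . b = (-4)*1 + (-5)*1 + (-2)*3
= -4 + (-5) + (-6) = -15
b . b = 1^2 + 1^2 + 3^2
= 1 + 1 + 9 = 11
Coefficient = -15/11
In lowest terms: -15/11


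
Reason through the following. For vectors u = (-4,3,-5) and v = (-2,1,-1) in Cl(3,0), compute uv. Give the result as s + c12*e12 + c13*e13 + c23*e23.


In Cl(3,0): e_i^2 = 1, e_ie_j = -e_je_i for i != j.
Scalar part = u . v = (-4)*(-2) + 3*1 + (-5)*(-1)
= 8 + 3 + 5 = 16
e12 coeff = (-4)*1 - 3*(-2) = -4 - (-6) = 2
e13 coeff = (-4)*(-1) - (-5)*(-2) = 4 - 10 = -6
e23 coeff = 3*(-1) - (-5)*1 = -3 - (-5) = 2
uv = 16 + 2*e12 - 6*e13 + 2*e23


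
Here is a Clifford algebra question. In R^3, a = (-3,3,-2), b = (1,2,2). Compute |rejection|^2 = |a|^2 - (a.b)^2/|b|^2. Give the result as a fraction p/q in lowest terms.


|a|^2 = (-3)^2 + 3^2 + (-2)^2 = 22
|b|^2 = 1^2 + 2^2 + 2^2 = 9
a . b = (-3)*1 + 3*2 + (-2)*2 = -1
(a.b)^2 = (-1)^2 = 1
|rej|^2 = 22 - 1/9
= (198 - 1)/9
= 197/9
In lowest terms: 197/9


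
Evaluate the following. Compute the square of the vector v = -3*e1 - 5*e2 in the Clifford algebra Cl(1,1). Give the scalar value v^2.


v^2 = sum of c_i^2 * e_i^2
Positive signature terms (e_i^2 = +1): (-3)^2 = 9
Negative signature terms (e_j^2 = -1): (-5)^2 = 25
v^2 = 9 - 25 = -16


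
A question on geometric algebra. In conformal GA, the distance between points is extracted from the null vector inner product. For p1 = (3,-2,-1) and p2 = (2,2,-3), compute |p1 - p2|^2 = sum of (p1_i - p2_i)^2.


p1 - p2 = (1, -4, 2)
|p1 - p2|^2 = 1^2 + (-4)^2 + 2^2
= 1 + 16 + 4
= 21


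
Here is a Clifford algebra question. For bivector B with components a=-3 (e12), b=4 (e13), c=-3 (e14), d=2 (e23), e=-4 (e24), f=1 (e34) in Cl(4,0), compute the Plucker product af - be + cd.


Plucker relation: af - be + cd
a*f = (-3)*1 = -3
b*e = 4*(-4) = -16
c*d = (-3)*2 = -6
af - be + cd = -3 - (-16) + (-6)
= 7


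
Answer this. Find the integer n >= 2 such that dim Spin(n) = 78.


dim Spin(n) = dim so(n) = n(n-1)/2.
Solve n(n-1)/2 = 78, i.e. n^2 - n - 156 = 0.
Discriminant = 1 + 8*78 = 625
n = (1 + sqrt(625))/2 = (1 + 25)/2 = 13


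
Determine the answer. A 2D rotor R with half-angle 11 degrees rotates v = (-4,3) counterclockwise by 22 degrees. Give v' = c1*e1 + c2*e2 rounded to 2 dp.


Rotor R = cos(11deg) - sin(11deg)*e12
Rotation angle theta = 2 * 11 = 22 degrees
v' = R*v*~R rotates v by theta.
cos(22deg) = 0.9272, sin(22deg) = 0.3746
v'_1 = -4*cos(22deg) - 3*sin(22deg)
= -4*0.9272 - 3*0.3746
= -4.83
v'_2 = -4*sin(22deg) + 3*cos(22deg)
= -4*0.3746 + 3*0.9272
= 1.28
v' = -4.83*e1 + 1.28*e2


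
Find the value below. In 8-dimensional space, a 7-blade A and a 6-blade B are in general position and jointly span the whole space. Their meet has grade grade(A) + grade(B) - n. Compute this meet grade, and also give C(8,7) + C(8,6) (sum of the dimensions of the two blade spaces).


Meet grade = grade(A) + grade(B) - n
= 7 + 6 - 8 = 5
C(8,7) = 8
C(8,6) = 28
dim_A + dim_B = 8 + 28 = 36


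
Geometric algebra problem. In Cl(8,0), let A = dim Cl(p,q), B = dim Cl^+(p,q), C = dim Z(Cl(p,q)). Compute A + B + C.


n = 8 + 0 = 8
Total dim = 2^8 = 256
Even subalgebra dim = 2^7 = 128
n is even, so center dim = 1
Sum = 256 + 128 + 1 = 385


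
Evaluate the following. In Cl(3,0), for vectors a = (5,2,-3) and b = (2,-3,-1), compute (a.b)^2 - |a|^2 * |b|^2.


a . b = 5*2 + 2*(-3) + (-3)*(-1)
= 10 + (-6) + 3 = 7
|a|^2 = 5^2 + 2^2 + (-3)^2 = 38
|b|^2 = 2^2 + (-3)^2 + (-1)^2 = 14
(a.b)^2 = 7^2 = 49
|a|^2 * |b|^2 = 38 * 14 = 532
Result = 49 - 532 = -483


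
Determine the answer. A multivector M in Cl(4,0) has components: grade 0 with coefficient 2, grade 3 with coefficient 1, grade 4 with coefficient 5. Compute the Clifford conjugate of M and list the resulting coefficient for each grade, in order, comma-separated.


Clifford conjugate sign for grade k: (-1)^(k(k+1)/2)
Grade 0: (-1)^(0*1/2) = (-1)^0 = 1, coeff 2 -> 2
Grade 3: (-1)^(3*4/2) = (-1)^6 = 1, coeff 1 -> 1
Grade 4: (-1)^(4*5/2) = (-1)^10 = 1, coeff 5 -> 5
Conjugated coefficients: 2, 1, 5


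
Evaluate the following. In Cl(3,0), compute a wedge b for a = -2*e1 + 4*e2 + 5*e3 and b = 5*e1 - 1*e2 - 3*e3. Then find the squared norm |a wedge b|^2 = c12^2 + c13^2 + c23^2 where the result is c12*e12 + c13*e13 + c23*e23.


a wedge b = (a1*b2 - a2*b1)*e12 + (a1*b3 - a3*b1)*e13 + (a2*b3 - a3*b2)*e23
e12 coeff: (-2)*(-1) - 4*5 = 2 - 20 = -18
e13 coeff: (-2)*(-3) - 5*5 = 6 - 25 = -19
e23 coeff: 4*(-3) - 5*(-1) = -12 - (-5) = -7
|a wedge b|^2 = (-18)^2 + (-19)^2 + (-7)^2
= 324 + 361 + 49
= 734


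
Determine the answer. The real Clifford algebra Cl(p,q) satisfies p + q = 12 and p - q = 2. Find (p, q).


We need p + q = 12 and p - q = 2.
Adding: 2p = 12 + 2 = 14, so p = 7.
Then q = 12 - 7 = 5.
(p, q) = (7, 5)


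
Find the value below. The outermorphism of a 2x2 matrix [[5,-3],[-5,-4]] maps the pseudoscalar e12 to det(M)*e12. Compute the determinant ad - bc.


The outermorphism of a linear map f sends e1^e2 to f(e1)^f(e2).
f(e1) = 5*e1 - 5*e2
f(e2) = -3*e1 - 4*e2
f(e1) ^ f(e2) = (5*e1 - 5*e2) ^ (-3*e1 - 4*e2)
= 5*(-4)*e12 + (-5)*(-3)*e21
= (-20 - 15)*e12
= -35*e12
Coefficient = -35


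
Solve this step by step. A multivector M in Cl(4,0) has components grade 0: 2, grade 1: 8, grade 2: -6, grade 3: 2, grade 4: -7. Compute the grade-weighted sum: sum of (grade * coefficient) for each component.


Grade-weighted sum = sum of grade_k * coefficient_k
0*2 = 0
1*8 = 8
2*(-6) = -12
3*2 = 6
4*(-7) = -28
Total = 0 + 8 + (-12) + 6 + (-28) = -26


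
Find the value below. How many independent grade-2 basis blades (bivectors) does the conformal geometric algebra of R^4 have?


The conformal model of R^4 uses Cl(5,1) with m = 4 + 2 = 6 generators.
Number of grade-2 blades = C(m, 2) = C(6, 2)
= 6*5/2 = 15


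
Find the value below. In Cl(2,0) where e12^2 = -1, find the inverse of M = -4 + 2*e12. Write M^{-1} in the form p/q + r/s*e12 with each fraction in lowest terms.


M = -4 + 2*e12, where e12^2 = -1.
Since M commutes with its reverse ~M = a - b*e12, M * ~M = a^2 - b^2*e12^2 = a^2 + b^2.
So M^{-1} = ~M / (a^2 + b^2) = (a - b*e12)/(a^2 + b^2).
a^2 + b^2 = 16 + 4 = 20
Scalar part = -4/20 = -1/5
Bivector coeff = -2/20 = -1/10
M^{-1} = -1/5 - 1/10*e12


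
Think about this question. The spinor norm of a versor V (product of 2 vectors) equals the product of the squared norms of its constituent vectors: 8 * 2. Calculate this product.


Spinor norm N(V) = |v1|^2 * |v2|^2 * ... * |v2|^2
= 8 * 2
Running product: 8, 16
N(V) = 16


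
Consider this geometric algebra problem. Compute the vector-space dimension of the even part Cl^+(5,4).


Even subalgebra dimension = 2^(n-1)
n = 5 + 4 = 9
2^(9 - 1) = 2^8 = 256
Verification: sum of C(9,k) for even k = 1 + 36 + 126 + 84 + 9 = 256
Result = 256


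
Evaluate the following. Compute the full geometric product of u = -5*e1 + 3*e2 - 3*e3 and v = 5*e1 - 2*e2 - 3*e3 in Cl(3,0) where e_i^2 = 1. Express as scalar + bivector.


In Cl(3,0): e_i^2 = 1, e_ie_j = -e_je_i for i != j.
Scalar part = u . v = (-5)*5 + 3*(-2) + (-3)*(-3)
= -25 + (-6) + 9 = -22
e12 coeff = (-5)*(-2) - 3*5 = 10 - 15 = -5
e13 coeff = (-5)*(-3) - (-3)*5 = 15 - (-15) = 30
e23 coeff = 3*(-3) - (-3)*(-2) = -9 - 6 = -15
uv = -22 - 5*e12 + 30*e13 - 15*e23


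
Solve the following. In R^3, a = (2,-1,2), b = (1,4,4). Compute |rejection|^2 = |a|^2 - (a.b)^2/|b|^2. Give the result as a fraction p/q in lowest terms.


|a|^2 = 2^2 + (-1)^2 + 2^2 = 9
|b|^2 = 1^2 + 4^2 + 4^2 = 33
a . b = 2*1 + (-1)*4 + 2*4 = 6
(a.b)^2 = 6^2 = 36
|rej|^2 = 9 - 36/33
= (297 - 36)/33
= 261/33
In lowest terms: 87/11


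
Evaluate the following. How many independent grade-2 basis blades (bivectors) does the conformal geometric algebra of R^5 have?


The conformal model of R^5 uses Cl(6,1) with m = 5 + 2 = 7 generators.
Number of grade-2 blades = C(m, 2) = C(7, 2)
= 7*6/2 = 21


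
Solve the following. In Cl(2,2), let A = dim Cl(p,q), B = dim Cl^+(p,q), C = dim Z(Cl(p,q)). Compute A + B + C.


n = 2 + 2 = 4
Total dim = 2^4 = 16
Even subalgebra dim = 2^3 = 8
n is even, so center dim = 1
Sum = 16 + 8 + 1 = 25


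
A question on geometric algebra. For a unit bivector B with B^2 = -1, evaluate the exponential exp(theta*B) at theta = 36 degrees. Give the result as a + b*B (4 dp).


For a unit bivector B with B^2 = -1, the exponential series gives
e^(theta*B) = cos(theta) + sin(theta)*B (the GA analogue of Euler's formula).
theta = 36 degrees = 0.628319 rad
cos(36 deg) = 0.8090
sin(36 deg) = 0.5878
exp(theta*B) = 0.8090 + 0.5878*B


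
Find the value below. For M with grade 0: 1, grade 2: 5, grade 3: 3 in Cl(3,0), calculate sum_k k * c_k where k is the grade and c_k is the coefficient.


Grade-weighted sum = sum of grade_k * coefficient_k
0*1 = 0
2*5 = 10
3*3 = 9
Total = 0 + 10 + 9 = 19


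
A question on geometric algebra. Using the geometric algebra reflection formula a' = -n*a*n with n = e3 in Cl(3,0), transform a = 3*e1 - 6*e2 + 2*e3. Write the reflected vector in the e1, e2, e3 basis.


Reflection formula: a' = -n*a*n, with n = e3 (unit vector, n^2 = 1).
For reflection through hyperplane perp to e3:
The component along e3 flips sign, others stay.
a = (3, -6, 2)
a' = (3, -6, -2)
a' = 3*e1 - 6*e2 - 2*e3


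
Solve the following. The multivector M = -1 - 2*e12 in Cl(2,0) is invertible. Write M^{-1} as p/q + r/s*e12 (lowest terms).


M = -1 - 2*e12, where e12^2 = -1.
Since M commutes with its reverse ~M = a - b*e12, M * ~M = a^2 - b^2*e12^2 = a^2 + b^2.
So M^{-1} = ~M / (a^2 + b^2) = (a - b*e12)/(a^2 + b^2).
a^2 + b^2 = 1 + 4 = 5
Scalar part = -1/5 = -1/5
Bivector coeff = 2/5 = 2/5
M^{-1} = -1/5 + 2/5*e12


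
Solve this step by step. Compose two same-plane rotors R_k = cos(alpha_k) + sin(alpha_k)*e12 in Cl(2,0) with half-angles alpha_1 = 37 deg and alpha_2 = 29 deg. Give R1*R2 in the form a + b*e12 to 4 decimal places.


Same-plane rotors commute and their half-angles add:
R1*R2 = cos(a1 + a2) + sin(a1 + a2)*e12.
a1 + a2 = 37 + 29 = 66 deg
cos(66 deg) = 0.4067
sin(66 deg) = 0.9135
R1*R2 = 0.4067 + 0.9135*e12


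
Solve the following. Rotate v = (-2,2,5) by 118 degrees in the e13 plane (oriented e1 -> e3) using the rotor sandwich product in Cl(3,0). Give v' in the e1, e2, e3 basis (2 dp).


Rotor R = cos(59deg) - sin(59deg)*e13
Rotation angle theta = 2 * 59 = 118 degrees in the e13 plane (e1 -> e3).
The component perpendicular to the plane (e2) is invariant: v'_2 = v2 = 2.00
cos(118deg) = -0.4695, sin(118deg) = 0.8829
v'_1 = v1*cos(theta) - v3*sin(theta) = -2*(-0.4695) - 5*0.8829 = -3.48
v'_3 = v1*sin(theta) + v3*cos(theta) = -2*0.8829 + 5*(-0.4695) = -4.11
v' = -3.48*e1 + 2.00*e2 - 4.11*e3


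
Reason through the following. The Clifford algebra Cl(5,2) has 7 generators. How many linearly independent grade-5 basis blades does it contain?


Number of grade-k basis blades in Cl(p,q) with n = p + q is C(n, k).
n = 5 + 2 = 7
C(7, 5) = 7! / (5! * 2!)
= 5040 / (120 * 2)
= 21


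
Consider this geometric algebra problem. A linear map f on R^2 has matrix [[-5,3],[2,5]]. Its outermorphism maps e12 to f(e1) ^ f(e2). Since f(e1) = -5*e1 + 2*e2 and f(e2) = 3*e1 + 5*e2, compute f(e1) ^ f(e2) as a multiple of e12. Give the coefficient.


The outermorphism of a linear map f sends e1^e2 to f(e1)^f(e2).
f(e1) = -5*e1 + 2*e2
f(e2) = 3*e1 + 5*e2
f(e1) ^ f(e2) = (-5*e1 + 2*e2) ^ (3*e1 + 5*e2)
= (-5)*5*e12 + 2*3*e21
= (-25 - 6)*e12
= -31*e12
Coefficient = -31


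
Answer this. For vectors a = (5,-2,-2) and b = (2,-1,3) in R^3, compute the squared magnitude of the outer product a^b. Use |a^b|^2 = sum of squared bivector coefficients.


a wedge b = (a1*b2 - a2*b1)*e12 + (a1*b3 - a3*b1)*e13 + (a2*b3 - a3*b2)*e23
e12 coeff: 5*(-1) - (-2)*2 = -5 - (-4) = -1
e13 coeff: 5*3 - (-2)*2 = 15 - (-4) = 19
e23 coeff: (-2)*3 - (-2)*(-1) = -6 - 2 = -8
|a wedge b|^2 = (-1)^2 + 19^2 + (-8)^2
= 1 + 361 + 64
= 426


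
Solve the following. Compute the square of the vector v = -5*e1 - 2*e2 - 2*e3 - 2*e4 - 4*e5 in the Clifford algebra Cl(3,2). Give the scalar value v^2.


v^2 = sum of c_i^2 * e_i^2
Positive signature terms (e_i^2 = +1): (-5)^2 + (-2)^2 + (-2)^2 = 33
Negative signature terms (e_j^2 = -1): (-2)^2 + (-4)^2 = 20
v^2 = 33 - 20 = 13


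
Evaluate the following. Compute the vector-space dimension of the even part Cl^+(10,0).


Even subalgebra dimension = 2^(n-1)
n = 10 + 0 = 10
2^(10 - 1) = 2^9 = 512
Verification: sum of C(10,k) for even k = 1 + 45 + 210 + 210 + 45 + 1 = 512
Result = 512


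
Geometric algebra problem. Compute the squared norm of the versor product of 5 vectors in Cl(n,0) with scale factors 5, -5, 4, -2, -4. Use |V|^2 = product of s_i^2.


Each vector v_i has |v_i|^2 = s_i^2
Squared scales: 5^2 = 25, (-5)^2 = 25, 4^2 = 16, (-2)^2 = 4, (-4)^2 = 16
|V|^2 = 25 * 25 * 16 * 4 * 16
= 640000


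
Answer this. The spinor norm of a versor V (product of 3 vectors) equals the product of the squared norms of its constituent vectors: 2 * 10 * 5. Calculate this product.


Spinor norm N(V) = |v1|^2 * |v2|^2 * ... * |v3|^2
= 2 * 10 * 5
Running product: 2, 20, 100
N(V) = 100


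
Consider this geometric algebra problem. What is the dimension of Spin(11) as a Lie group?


Spin(n) double-covers SO(n); both have Lie algebra so(n) of dimension n(n-1)/2.
n = 11
n(n-1) = 11 * 10 = 110
dim Spin(11) = 110/2 = 55


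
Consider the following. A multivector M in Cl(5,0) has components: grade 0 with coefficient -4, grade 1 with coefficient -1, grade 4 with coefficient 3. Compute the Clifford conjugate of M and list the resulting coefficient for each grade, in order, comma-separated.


Clifford conjugate sign for grade k: (-1)^(k(k+1)/2)
Grade 0: (-1)^(0*1/2) = (-1)^0 = 1, coeff -4 -> -4
Grade 1: (-1)^(1*2/2) = (-1)^1 = -1, coeff -1 -> 1
Grade 4: (-1)^(4*5/2) = (-1)^10 = 1, coeff 3 -> 3
Conjugated coefficients: -4, 1, 3


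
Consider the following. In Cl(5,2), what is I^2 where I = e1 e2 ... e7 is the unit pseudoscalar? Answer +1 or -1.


The pseudoscalar I = e1...e_n (product of all n generators) of Cl(p,q) satisfies I^2 = (-1)^(q + n(n-1)/2).
p = 5, q = 2, n = p + q = 7
n(n-1)/2 = 7 * 6 / 2 = 21
Exponent = q + n(n-1)/2 = 2 + 21 = 23
I^2 = (-1)^23 = -1


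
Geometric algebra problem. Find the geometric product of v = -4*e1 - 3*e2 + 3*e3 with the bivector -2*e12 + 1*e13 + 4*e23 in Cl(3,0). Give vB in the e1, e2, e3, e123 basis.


vB has grade-1 (vector) and grade-3 (trivector) parts: vB = (v _| B) + (v ^ B).
Vector part <vB>_1:
  e1: -v2*b12 - v3*b13 = -(-3)*(-2) - (3)*(1) = -9
  e2: v1*b12 - v3*b23 = (-4)*(-2) - (3)*(4) = -4
  e3: v1*b13 + v2*b23 = (-4)*(1) + (-3)*(4) = -16
Trivector part <vB>_3:
  e123: v1*b23 - v2*b13 + v3*b12 = (-4)*(4) - (-3)*(1) + (3)*(-2) = -19
vB = -9*e1 - 4*e2 - 16*e3 - 19*e123


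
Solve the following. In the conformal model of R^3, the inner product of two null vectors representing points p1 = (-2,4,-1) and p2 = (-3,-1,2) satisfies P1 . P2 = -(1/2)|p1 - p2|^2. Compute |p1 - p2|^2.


p1 - p2 = (1, 5, -3)
|p1 - p2|^2 = 1^2 + 5^2 + (-3)^2
= 1 + 25 + 9
= 35


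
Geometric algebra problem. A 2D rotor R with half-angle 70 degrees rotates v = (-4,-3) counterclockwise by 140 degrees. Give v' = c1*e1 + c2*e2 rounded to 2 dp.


Rotor R = cos(70deg) - sin(70deg)*e12
Rotation angle theta = 2 * 70 = 140 degrees
v' = R*v*~R rotates v by theta.
cos(140deg) = -0.7660, sin(140deg) = 0.6428
v'_1 = -4*cos(140deg) - (-3)*sin(140deg)
= -4*(-0.7660) - (-3)*0.6428
= 4.99
v'_2 = -4*sin(140deg) + (-3)*cos(140deg)
= -4*0.6428 + (-3)*(-0.7660)
= -0.27
v' = 4.99*e1 - 0.27*e2


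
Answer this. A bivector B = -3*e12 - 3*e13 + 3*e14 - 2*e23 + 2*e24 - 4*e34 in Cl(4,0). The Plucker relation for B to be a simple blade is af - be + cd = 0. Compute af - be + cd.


Plucker relation: af - be + cd
a*f = (-3)*(-4) = 12
b*e = (-3)*2 = -6
c*d = 3*(-2) = -6
af - be + cd = 12 - (-6) + (-6)
= 12


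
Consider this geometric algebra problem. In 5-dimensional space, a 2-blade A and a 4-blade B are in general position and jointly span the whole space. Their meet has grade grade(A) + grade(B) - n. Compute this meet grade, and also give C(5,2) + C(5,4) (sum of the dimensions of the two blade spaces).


Meet grade = grade(A) + grade(B) - n
= 2 + 4 - 5 = 1
C(5,2) = 10
C(5,4) = 5
dim_A + dim_B = 10 + 5 = 15


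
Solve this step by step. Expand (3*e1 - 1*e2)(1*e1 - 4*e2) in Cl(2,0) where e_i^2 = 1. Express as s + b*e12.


Expand: (3*e1 - 1*e2)(1*e1 - 4*e2)
= 3*1*e1e1 + 3*(-4)*e1e2 + (-1)*1*e2e1 + (-1)*(-4)*e2e2
Using e1^2 = e2^2 = 1, e2e1 = -e1e2:
Scalar part s = 3*1 + (-1)*(-4) = 3 + 4 = 7
Bivector part b = 3*(-4) - (-1)*1 = -12 - (-1) = -11
uv = 7 - 11*e12


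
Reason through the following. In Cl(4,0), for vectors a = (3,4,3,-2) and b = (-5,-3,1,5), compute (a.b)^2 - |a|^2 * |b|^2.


a . b = 3*(-5) + 4*(-3) + 3*1 + (-2)*5
= -15 + (-12) + 3 + (-10) = -34
|a|^2 = 3^2 + 4^2 + 3^2 + (-2)^2 = 38
|b|^2 = (-5)^2 + (-3)^2 + 1^2 + 5^2 = 60
(a.b)^2 = (-34)^2 = 1156
|a|^2 * |b|^2 = 38 * 60 = 2280
Result = 1156 - 2280 = -1124


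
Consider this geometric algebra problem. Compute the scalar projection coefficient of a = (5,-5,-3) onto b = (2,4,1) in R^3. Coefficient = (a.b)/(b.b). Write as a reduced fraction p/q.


Projection coefficient = (a . b) / (b . b)
a . b = 5*2 + (-5)*4 + (-3)*1
= 10 + (-20) + (-3) = -13
b . b = 2^2 + 4^2 + 1^2
= 4 + 16 + 1 = 21
Coefficient = -13/21
In lowest terms: -13/21


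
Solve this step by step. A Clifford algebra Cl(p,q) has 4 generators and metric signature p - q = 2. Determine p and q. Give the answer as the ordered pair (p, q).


We need p + q = 4 and p - q = 2.
Adding: 2p = 4 + 2 = 6, so p = 3.
Then q = 4 - 3 = 1.
(p, q) = (3, 1)


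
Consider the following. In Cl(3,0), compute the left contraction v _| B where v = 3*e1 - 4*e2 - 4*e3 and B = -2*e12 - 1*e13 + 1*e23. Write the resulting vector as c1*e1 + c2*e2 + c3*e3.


Left contraction v _| B = <vB>_1 (grade-1 part of the geometric product vB).
Using e1_|e12 = e2, e2_|e12 = -e1, e1_|e13 = e3, e3_|e13 = -e1, e2_|e23 = e3, e3_|e23 = -e2:
e1 coeff: -v2*b12 - v3*b13 = -(-4)*(-2) - (-4)*(-1) = -12
e2 coeff: v1*b12 - v3*b23 = (3)*(-2) - (-4)*(1) = -2
e3 coeff: v1*b13 + v2*b23 = (3)*(-1) + (-4)*(1) = -7
v _| B = -12*e1 - 2*e2 - 7*e3


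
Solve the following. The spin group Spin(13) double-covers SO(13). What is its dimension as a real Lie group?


Spin(n) double-covers SO(n); both have Lie algebra so(n) of dimension n(n-1)/2.
n = 13
n(n-1) = 13 * 12 = 156
dim Spin(13) = 156/2 = 78


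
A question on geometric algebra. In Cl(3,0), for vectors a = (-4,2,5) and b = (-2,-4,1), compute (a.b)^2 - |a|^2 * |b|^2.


a . b = (-4)*(-2) + 2*(-4) + 5*1
= 8 + (-8) + 5 = 5
|a|^2 = (-4)^2 + 2^2 + 5^2 = 45
|b|^2 = (-2)^2 + (-4)^2 + 1^2 = 21
(a.b)^2 = 5^2 = 25
|a|^2 * |b|^2 = 45 * 21 = 945
Result = 25 - 945 = -920


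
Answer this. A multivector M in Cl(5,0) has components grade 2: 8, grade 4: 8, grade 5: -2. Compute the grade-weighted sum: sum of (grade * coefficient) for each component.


Grade-weighted sum = sum of grade_k * coefficient_k
2*8 = 16
4*8 = 32
5*(-2) = -10
Total = 16 + 32 + (-10) = 38


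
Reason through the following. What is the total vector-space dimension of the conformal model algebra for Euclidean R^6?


The conformal model of R^6 uses Cl(7,1): the 6 Euclidean generators plus two extra orthogonal generators e+ (e+^2 = +1) and e- (e-^2 = -1), from which the null vectors e0, einf are built.
Number of generators m = 6 + 2 = 8.
dim Cl(p,q) = 2^m = 2^8 = 256


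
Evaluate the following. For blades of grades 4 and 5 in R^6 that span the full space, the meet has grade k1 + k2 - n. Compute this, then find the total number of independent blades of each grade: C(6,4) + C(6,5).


Meet grade = grade(A) + grade(B) - n
= 4 + 5 - 6 = 3
C(6,4) = 15
C(6,5) = 6
dim_A + dim_B = 15 + 6 = 21


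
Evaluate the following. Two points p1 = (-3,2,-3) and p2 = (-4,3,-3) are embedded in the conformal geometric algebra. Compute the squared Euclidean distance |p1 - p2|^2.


p1 - p2 = (1, -1, 0)
|p1 - p2|^2 = 1^2 + (-1)^2 + 0^2
= 1 + 1 + 0
= 2


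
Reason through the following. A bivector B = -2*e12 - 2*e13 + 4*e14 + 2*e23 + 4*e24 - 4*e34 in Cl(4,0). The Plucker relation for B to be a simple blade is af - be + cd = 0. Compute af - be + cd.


Plucker relation: af - be + cd
a*f = (-2)*(-4) = 8
b*e = (-2)*4 = -8
c*d = 4*2 = 8
af - be + cd = 8 - (-8) + 8
= 24


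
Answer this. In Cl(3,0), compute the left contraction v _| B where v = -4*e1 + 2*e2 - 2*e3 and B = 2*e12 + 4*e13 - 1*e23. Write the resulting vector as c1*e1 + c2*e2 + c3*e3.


Left contraction v _| B = <vB>_1 (grade-1 part of the geometric product vB).
Using e1_|e12 = e2, e2_|e12 = -e1, e1_|e13 = e3, e3_|e13 = -e1, e2_|e23 = e3, e3_|e23 = -e2:
e1 coeff: -v2*b12 - v3*b13 = -(2)*(2) - (-2)*(4) = 4
e2 coeff: v1*b12 - v3*b23 = (-4)*(2) - (-2)*(-1) = -10
e3 coeff: v1*b13 + v2*b23 = (-4)*(4) + (2)*(-1) = -18
v _| B = 4*e1 - 10*e2 - 18*e3


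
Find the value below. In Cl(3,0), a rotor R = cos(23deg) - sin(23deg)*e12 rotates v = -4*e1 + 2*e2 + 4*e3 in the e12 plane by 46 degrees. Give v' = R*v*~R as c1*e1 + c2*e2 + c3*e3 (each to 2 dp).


Rotor R = cos(23deg) - sin(23deg)*e12
Rotation angle theta = 2 * 23 = 46 degrees in the e12 plane (e1 -> e2).
The component perpendicular to the plane (e3) is invariant: v'_3 = v3 = 4.00
cos(46deg) = 0.6947, sin(46deg) = 0.7193
v'_1 = v1*cos(theta) - v2*sin(theta) = -4*0.6947 - 2*0.7193 = -4.22
v'_2 = v1*sin(theta) + v2*cos(theta) = -4*0.7193 + 2*0.6947 = -1.49
v' = -4.22*e1 - 1.49*e2 + 4.00*e3


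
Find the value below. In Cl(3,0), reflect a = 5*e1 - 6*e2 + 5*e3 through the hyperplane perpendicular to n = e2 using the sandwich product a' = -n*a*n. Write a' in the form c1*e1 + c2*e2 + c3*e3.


Reflection formula: a' = -n*a*n, with n = e2 (unit vector, n^2 = 1).
For reflection through hyperplane perp to e2:
The component along e2 flips sign, others stay.
a = (5, -6, 5)
a' = (5, 6, 5)
a' = 5*e1 + 6*e2 + 5*e3


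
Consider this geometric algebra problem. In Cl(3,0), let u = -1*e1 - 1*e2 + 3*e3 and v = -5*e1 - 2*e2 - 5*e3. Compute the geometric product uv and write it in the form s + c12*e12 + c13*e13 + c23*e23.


In Cl(3,0): e_i^2 = 1, e_ie_j = -e_je_i for i != j.
Scalar part = u . v = (-1)*(-5) + (-1)*(-2) + 3*(-5)
= 5 + 2 + (-15) = -8
e12 coeff = (-1)*(-2) - (-1)*(-5) = 2 - 5 = -3
e13 coeff = (-1)*(-5) - 3*(-5) = 5 - (-15) = 20
e23 coeff = (-1)*(-5) - 3*(-2) = 5 - (-6) = 11
uv = -8 - 3*e12 + 20*e13 + 11*e23


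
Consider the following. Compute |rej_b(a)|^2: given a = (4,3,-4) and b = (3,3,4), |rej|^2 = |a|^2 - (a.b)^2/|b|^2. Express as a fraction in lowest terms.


|a|^2 = 4^2 + 3^2 + (-4)^2 = 41
|b|^2 = 3^2 + 3^2 + 4^2 = 34
a . b = 4*3 + 3*3 + (-4)*4 = 5
(a.b)^2 = 5^2 = 25
|rej|^2 = 41 - 25/34
= (1394 - 25)/34
= 1369/34
In lowest terms: 1369/34


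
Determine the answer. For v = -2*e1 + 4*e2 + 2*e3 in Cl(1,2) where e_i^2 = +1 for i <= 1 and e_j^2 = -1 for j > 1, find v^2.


v^2 = sum of c_i^2 * e_i^2
Positive signature terms (e_i^2 = +1): (-2)^2 = 4
Negative signature terms (e_j^2 = -1): 4^2 + 2^2 = 20
v^2 = 4 - 20 = -16


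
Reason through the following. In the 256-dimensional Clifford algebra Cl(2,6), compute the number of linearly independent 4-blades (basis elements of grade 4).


Number of grade-k basis blades in Cl(p,q) with n = p + q is C(n, k).
n = 2 + 6 = 8
C(8, 4) = 8! / (4! * 4!)
= 40320 / (24 * 24)
= 70


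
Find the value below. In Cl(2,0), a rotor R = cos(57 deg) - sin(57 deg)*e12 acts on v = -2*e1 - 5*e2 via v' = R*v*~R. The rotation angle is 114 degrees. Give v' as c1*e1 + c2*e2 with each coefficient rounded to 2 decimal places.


Rotor R = cos(57deg) - sin(57deg)*e12
Rotation angle theta = 2 * 57 = 114 degrees
v' = R*v*~R rotates v by theta.
cos(114deg) = -0.4067, sin(114deg) = 0.9135
v'_1 = -2*cos(114deg) - (-5)*sin(114deg)
= -2*(-0.4067) - (-5)*0.9135
= 5.38
v'_2 = -2*sin(114deg) + (-5)*cos(114deg)
= -2*0.9135 + (-5)*(-0.4067)
= 0.21
v' = 5.38*e1 + 0.21*e2


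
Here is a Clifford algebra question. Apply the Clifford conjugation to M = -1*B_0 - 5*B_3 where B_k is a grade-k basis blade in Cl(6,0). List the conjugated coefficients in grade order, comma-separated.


Clifford conjugate sign for grade k: (-1)^(k(k+1)/2)
Grade 0: (-1)^(0*1/2) = (-1)^0 = 1, coeff -1 -> -1
Grade 3: (-1)^(3*4/2) = (-1)^6 = 1, coeff -5 -> -5
Conjugated coefficients: -1, -5


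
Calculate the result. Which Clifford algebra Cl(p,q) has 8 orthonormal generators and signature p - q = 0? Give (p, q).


We need p + q = 8 and p - q = 0.
Adding: 2p = 8 + 0 = 8, so p = 4.
Then q = 8 - 4 = 4.
(p, q) = (4, 4)


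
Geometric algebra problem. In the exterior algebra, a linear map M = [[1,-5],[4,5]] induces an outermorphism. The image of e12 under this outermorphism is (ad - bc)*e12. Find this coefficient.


The outermorphism of a linear map f sends e1^e2 to f(e1)^f(e2).
f(e1) = 1*e1 + 4*e2
f(e2) = -5*e1 + 5*e2
f(e1) ^ f(e2) = (1*e1 + 4*e2) ^ (-5*e1 + 5*e2)
= 1*5*e12 + 4*(-5)*e21
= (5 - (-20))*e12
= 25*e12
Coefficient = 25


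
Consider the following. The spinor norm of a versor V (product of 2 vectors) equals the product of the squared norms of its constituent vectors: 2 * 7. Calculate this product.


Spinor norm N(V) = |v1|^2 * |v2|^2 * ... * |v2|^2
= 2 * 7
Running product: 2, 14
N(V) = 14


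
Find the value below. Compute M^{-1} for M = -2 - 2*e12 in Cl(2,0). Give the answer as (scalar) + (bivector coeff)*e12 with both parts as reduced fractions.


M = -2 - 2*e12, where e12^2 = -1.
Since M commutes with its reverse ~M = a - b*e12, M * ~M = a^2 - b^2*e12^2 = a^2 + b^2.
So M^{-1} = ~M / (a^2 + b^2) = (a - b*e12)/(a^2 + b^2).
a^2 + b^2 = 4 + 4 = 8
Scalar part = -2/8 = -1/4
Bivector coeff = 2/8 = 1/4
M^{-1} = -1/4 + 1/4*e12


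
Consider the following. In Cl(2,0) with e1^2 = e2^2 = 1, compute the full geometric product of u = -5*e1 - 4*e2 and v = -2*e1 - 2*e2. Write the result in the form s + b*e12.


Expand: (-5*e1 - 4*e2)(-2*e1 - 2*e2)
= (-5)*(-2)*e1e1 + (-5)*(-2)*e1e2 + (-4)*(-2)*e2e1 + (-4)*(-2)*e2e2
Using e1^2 = e2^2 = 1, e2e1 = -e1e2:
Scalar part s = (-5)*(-2) + (-4)*(-2) = 10 + 8 = 18
Bivector part b = (-5)*(-2) - (-4)*(-2) = 10 - 8 = 2
uv = 18 + 2*e12


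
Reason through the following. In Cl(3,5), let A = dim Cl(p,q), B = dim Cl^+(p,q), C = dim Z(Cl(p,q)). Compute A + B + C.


n = 3 + 5 = 8
Total dim = 2^8 = 256
Even subalgebra dim = 2^7 = 128
n is even, so center dim = 1
Sum = 256 + 128 + 1 = 385


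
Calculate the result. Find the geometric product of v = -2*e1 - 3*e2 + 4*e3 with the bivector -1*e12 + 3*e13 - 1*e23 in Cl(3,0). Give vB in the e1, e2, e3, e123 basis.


vB has grade-1 (vector) and grade-3 (trivector) parts: vB = (v _| B) + (v ^ B).
Vector part <vB>_1:
  e1: -v2*b12 - v3*b13 = -(-3)*(-1) - (4)*(3) = -15
  e2: v1*b12 - v3*b23 = (-2)*(-1) - (4)*(-1) = 6
  e3: v1*b13 + v2*b23 = (-2)*(3) + (-3)*(-1) = -3
Trivector part <vB>_3:
  e123: v1*b23 - v2*b13 + v3*b12 = (-2)*(-1) - (-3)*(3) + (4)*(-1) = 7
vB = -15*e1 + 6*e2 - 3*e3 + 7*e123


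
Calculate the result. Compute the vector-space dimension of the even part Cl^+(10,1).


Even subalgebra dimension = 2^(n-1)
n = 10 + 1 = 11
2^(11 - 1) = 2^10 = 1024
Verification: sum of C(11,k) for even k = 1 + 55 + 330 + 462 + 165 + 11 = 1024
Result = 1024


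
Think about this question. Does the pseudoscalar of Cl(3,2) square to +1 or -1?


The pseudoscalar I = e1...e_n (product of all n generators) of Cl(p,q) satisfies I^2 = (-1)^(q + n(n-1)/2).
p = 3, q = 2, n = p + q = 5
n(n-1)/2 = 5 * 4 / 2 = 10
Exponent = q + n(n-1)/2 = 2 + 10 = 12
I^2 = (-1)^12 = +1


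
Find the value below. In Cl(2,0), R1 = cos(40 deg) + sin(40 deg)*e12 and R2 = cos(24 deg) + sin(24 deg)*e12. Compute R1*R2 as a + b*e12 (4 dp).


Same-plane rotors commute and their half-angles add:
R1*R2 = cos(a1 + a2) + sin(a1 + a2)*e12.
a1 + a2 = 40 + 24 = 64 deg
cos(64 deg) = 0.4384
sin(64 deg) = 0.8988
R1*R2 = 0.4384 + 0.8988*e12


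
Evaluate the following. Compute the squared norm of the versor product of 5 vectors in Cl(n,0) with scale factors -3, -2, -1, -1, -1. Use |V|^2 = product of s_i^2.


Each vector v_i has |v_i|^2 = s_i^2
Squared scales: (-3)^2 = 9, (-2)^2 = 4, (-1)^2 = 1, (-1)^2 = 1, (-1)^2 = 1
|V|^2 = 9 * 4 * 1 * 1 * 1
= 36


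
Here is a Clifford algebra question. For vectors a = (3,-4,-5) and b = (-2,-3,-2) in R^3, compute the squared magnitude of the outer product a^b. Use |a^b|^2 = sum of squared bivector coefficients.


a wedge b = (a1*b2 - a2*b1)*e12 + (a1*b3 - a3*b1)*e13 + (a2*b3 - a3*b2)*e23
e12 coeff: 3*(-3) - (-4)*(-2) = -9 - 8 = -17
e13 coeff: 3*(-2) - (-5)*(-2) = -6 - 10 = -16
e23 coeff: (-4)*(-2) - (-5)*(-3) = 8 - 15 = -7
|a wedge b|^2 = (-17)^2 + (-16)^2 + (-7)^2
= 289 + 256 + 49
= 594


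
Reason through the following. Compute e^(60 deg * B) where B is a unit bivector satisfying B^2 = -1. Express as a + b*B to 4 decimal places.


For a unit bivector B with B^2 = -1, the exponential series gives
e^(theta*B) = cos(theta) + sin(theta)*B (the GA analogue of Euler's formula).
theta = 60 degrees = 1.047198 rad
cos(60 deg) = 0.5000
sin(60 deg) = 0.8660
exp(theta*B) = 0.5000 + 0.8660*B


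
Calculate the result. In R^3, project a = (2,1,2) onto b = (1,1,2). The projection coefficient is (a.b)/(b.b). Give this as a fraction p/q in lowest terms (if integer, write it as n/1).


Projection coefficient = (a . b) / (b . b)
a . b = 2*1 + 1*1 + 2*2
= 2 + 1 + 4 = 7
b . b = 1^2 + 1^2 + 2^2
= 1 + 1 + 4 = 6
Coefficient = 7/6
In lowest terms: 7/6


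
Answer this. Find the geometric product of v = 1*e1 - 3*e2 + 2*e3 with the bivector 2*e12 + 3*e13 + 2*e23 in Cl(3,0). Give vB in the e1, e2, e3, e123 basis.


vB has grade-1 (vector) and grade-3 (trivector) parts: vB = (v _| B) + (v ^ B).
Vector part <vB>_1:
  e1: -v2*b12 - v3*b13 = -(-3)*(2) - (2)*(3) = 0
  e2: v1*b12 - v3*b23 = (1)*(2) - (2)*(2) = -2
  e3: v1*b13 + v2*b23 = (1)*(3) + (-3)*(2) = -3
Trivector part <vB>_3:
  e123: v1*b23 - v2*b13 + v3*b12 = (1)*(2) - (-3)*(3) + (2)*(2) = 15
vB = 0*e1 - 2*e2 - 3*e3 + 15*e123


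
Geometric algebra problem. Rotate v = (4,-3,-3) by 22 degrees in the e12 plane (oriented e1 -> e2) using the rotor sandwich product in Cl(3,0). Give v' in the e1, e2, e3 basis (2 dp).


Rotor R = cos(11deg) - sin(11deg)*e12
Rotation angle theta = 2 * 11 = 22 degrees in the e12 plane (e1 -> e2).
The component perpendicular to the plane (e3) is invariant: v'_3 = v3 = -3.00
cos(22deg) = 0.9272, sin(22deg) = 0.3746
v'_1 = v1*cos(theta) - v2*sin(theta) = 4*0.9272 - (-3)*0.3746 = 4.83
v'_2 = v1*sin(theta) + v2*cos(theta) = 4*0.3746 + (-3)*0.9272 = -1.28
v' = 4.83*e1 - 1.28*e2 - 3.00*e3
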